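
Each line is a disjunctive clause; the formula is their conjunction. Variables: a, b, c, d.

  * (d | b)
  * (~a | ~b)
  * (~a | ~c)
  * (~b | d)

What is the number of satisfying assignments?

The models are:
  a=F b=F c=F d=T
  a=F b=F c=T d=T
  a=F b=T c=F d=T
  a=F b=T c=T d=T
  a=T b=F c=F d=T
That's 5 in total.

5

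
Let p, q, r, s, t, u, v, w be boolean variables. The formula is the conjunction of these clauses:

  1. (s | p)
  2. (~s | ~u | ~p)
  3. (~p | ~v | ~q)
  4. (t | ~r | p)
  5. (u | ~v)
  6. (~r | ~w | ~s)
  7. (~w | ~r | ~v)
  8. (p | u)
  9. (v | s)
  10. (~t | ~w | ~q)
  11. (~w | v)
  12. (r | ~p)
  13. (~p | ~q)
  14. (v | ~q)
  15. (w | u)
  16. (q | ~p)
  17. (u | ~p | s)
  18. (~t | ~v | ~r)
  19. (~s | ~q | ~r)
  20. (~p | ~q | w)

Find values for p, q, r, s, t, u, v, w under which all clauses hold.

p = False, q = True, r = False, s = True, t = False, u = True, v = True, w = True

Check each clause:
  1. (p | s) — s is true.
  2. (~p | ~s | ~u) — ~p is true.
  3. (~v | ~p | ~q) — ~p is true.
  4. (p | t | ~r) — ~r is true.
  5. (u | ~v) — u is true.
  6. (~s | ~r | ~w) — ~r is true.
  7. (~r | ~v | ~w) — ~r is true.
  8. (u | p) — u is true.
  9. (v | s) — s is true.
  10. (~t | ~w | ~q) — ~t is true.
  11. (~w | v) — v is true.
  12. (r | ~p) — ~p is true.
  13. (~p | ~q) — ~p is true.
  14. (v | ~q) — v is true.
  15. (u | w) — w is true.
  16. (~p | q) — q is true.
  17. (u | ~p | s) — s is true.
  18. (~t | ~r | ~v) — ~t is true.
  19. (~s | ~q | ~r) — ~r is true.
  20. (~p | w | ~q) — w is true.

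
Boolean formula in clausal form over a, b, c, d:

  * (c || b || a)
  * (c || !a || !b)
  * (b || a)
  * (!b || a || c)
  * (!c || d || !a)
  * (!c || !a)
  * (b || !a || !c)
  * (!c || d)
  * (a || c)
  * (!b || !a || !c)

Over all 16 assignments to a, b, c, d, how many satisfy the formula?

Satisfying assignments:
  a=F b=T c=T d=T
  a=T b=F c=F d=F
  a=T b=F c=F d=T
Count: 3.

3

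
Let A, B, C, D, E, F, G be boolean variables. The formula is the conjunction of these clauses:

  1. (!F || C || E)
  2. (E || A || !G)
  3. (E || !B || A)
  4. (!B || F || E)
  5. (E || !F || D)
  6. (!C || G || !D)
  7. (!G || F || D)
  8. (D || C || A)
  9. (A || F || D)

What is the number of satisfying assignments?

48

Split on D, then E.
  D=T, E=T: A, B, F free; 3 ways for (C,G) × 2^3 = 24.
  D=T, E=F: 6 of the 32 assignments to (A,B,C,F,G) work.
  D=F, E=T: B free; 8 ways for (A,C,F,G) × 2^1 = 16.
  D=F, E=F: remaining (A,B,C,F,G) ∈ {(T,F,F,F,F); (T,F,T,F,F)} — 2.
Total: 24 + 6 + 16 + 2 = 48.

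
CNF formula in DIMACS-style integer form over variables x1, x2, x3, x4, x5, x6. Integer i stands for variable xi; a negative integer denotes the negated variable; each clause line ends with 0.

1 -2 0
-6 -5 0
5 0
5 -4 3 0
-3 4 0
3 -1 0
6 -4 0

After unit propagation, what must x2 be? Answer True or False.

False

(x5) is a unit clause: x5 = True.
From (¬x6 ∨ ¬x5) and x5 = True: x6 = False.
(x6 ∨ ¬x4) with x6 = False leaves only ¬x4, so x4 = False.
(¬x3 ∨ x4) with x4 = False leaves only ¬x3, so x3 = False.
In (¬x1 ∨ x3), x3 is now false; ¬x1 must hold, so x1 = False.
From (¬x2 ∨ x1) and x1 = False: x2 = False.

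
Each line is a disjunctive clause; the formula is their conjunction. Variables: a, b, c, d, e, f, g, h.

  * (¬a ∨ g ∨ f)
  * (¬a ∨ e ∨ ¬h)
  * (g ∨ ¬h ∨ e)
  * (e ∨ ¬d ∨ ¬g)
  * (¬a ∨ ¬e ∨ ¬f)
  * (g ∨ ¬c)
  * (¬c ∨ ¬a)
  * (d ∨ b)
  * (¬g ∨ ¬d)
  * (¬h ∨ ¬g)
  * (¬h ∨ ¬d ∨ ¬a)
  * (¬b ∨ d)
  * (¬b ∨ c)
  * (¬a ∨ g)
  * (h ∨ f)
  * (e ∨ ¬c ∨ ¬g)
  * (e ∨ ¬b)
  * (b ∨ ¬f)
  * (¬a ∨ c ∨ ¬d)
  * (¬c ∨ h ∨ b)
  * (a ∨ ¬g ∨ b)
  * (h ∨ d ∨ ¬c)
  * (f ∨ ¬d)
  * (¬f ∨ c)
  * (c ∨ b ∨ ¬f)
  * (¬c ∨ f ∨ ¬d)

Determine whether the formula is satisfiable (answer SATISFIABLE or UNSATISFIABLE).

UNSATISFIABLE

c = True:
  propagation gives g=True, a=False, d=False, b=True; an empty clause results — contradiction.
c = False:
  propagation gives b=False, d=True, g=False, a=False; an empty clause results — contradiction.
Every branch closes, so no satisfying assignment exists.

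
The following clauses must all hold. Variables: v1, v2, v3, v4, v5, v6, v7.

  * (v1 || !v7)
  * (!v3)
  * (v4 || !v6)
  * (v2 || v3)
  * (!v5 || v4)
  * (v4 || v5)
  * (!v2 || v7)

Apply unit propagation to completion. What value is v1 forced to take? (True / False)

True

(!v3) is a unit clause: v3 = False.
(v2 || v3): since v3 = False, the clause reduces to (v2). v2 = True.
(v7 || !v2): since v2 = True, the clause reduces to (v7). v7 = True.
In (!v7 || v1), !v7 is now false; v1 must hold, so v1 = True.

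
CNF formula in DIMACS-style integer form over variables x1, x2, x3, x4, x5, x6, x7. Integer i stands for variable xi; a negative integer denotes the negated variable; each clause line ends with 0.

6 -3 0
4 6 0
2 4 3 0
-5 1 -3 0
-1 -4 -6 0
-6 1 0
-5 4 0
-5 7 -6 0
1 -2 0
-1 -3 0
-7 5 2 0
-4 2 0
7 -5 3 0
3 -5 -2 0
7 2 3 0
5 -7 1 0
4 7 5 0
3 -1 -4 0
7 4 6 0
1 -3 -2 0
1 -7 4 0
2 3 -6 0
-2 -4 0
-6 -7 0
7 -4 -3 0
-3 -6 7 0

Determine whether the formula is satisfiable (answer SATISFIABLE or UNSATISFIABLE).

UNSATISFIABLE

x3 = True:
  propagation gives x6=True, x1=True; an empty clause results — contradiction.
x3 = False:
  x4 = True:
    propagation gives x2=True; an empty clause results — contradiction.
  x4 = False:
    propagation gives x6=True, x2=True, x1=True, x5=False; an empty clause results — contradiction.
Every branch closes, so no satisfying assignment exists.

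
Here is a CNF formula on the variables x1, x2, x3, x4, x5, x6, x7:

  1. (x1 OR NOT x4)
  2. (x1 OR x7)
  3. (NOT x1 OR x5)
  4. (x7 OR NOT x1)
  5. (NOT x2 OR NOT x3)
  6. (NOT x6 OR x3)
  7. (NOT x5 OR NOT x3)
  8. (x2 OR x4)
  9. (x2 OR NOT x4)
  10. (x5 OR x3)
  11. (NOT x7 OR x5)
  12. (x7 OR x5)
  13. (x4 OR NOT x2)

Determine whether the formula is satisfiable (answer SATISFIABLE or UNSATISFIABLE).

x6 occurs only negated in the remaining clauses — set x6 = False.
Try x1 = True.
  then x5 is forced to True.
  then x7 is forced to True.
  then x3 is forced to False.
Set x2 = True and propagate.
  then x4 is forced to True.
So x1 = 1, x2 = 1, x3 = 0, x4 = 1, x5 = 1, x6 = 0, x7 = 1 is a satisfying assignment.

SATISFIABLE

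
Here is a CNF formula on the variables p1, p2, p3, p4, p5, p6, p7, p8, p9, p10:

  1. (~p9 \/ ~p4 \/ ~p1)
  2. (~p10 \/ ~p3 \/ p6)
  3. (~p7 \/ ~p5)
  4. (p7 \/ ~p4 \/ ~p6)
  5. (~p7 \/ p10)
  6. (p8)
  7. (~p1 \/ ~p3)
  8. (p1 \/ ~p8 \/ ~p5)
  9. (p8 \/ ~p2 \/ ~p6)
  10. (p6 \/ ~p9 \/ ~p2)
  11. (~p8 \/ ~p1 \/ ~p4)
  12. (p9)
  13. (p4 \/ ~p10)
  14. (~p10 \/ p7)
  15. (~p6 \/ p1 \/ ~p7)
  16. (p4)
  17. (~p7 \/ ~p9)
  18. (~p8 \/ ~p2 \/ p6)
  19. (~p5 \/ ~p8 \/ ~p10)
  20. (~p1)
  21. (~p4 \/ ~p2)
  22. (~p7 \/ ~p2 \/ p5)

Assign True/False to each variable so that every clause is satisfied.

(p8) is a unit clause, so p8 = True.
Unit propagation: (p9) forces p9 = True.
The clause (p4) is unit: p4 must be True.
(~p1) is a unit clause, so p1 = False.
Unit propagation: (~p5) forces p5 = False.
The clause (~p7) is unit: p7 must be False.
The clause (~p6) is unit: p6 must be False.
(~p2) is a unit clause, so p2 = False.
Unit propagation: (~p10) forces p10 = False.
p3 is now unconstrained; take p3 = True.

p1 = False, p2 = False, p3 = True, p4 = True, p5 = False, p6 = False, p7 = False, p8 = True, p9 = True, p10 = False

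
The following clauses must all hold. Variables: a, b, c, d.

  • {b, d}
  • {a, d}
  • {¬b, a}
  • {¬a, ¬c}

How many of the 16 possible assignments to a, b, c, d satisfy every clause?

Satisfying assignments:
  a=0 b=0 c=0 d=1
  a=0 b=0 c=1 d=1
  a=1 b=0 c=0 d=1
  a=1 b=1 c=0 d=0
  a=1 b=1 c=0 d=1
That's 5 in total.

5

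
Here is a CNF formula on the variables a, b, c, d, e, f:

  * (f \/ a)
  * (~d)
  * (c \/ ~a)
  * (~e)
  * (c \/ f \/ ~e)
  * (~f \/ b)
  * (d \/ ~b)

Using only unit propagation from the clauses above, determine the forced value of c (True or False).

True

(~d) stands alone — d = False.
(~e) is a unit clause: e = False.
(d \/ ~b) with d = False leaves only ~b, so b = False.
(~f \/ b): since b = False, the clause reduces to (~f). f = False.
(f \/ a): since f = False, the clause reduces to (a). a = True.
(c \/ ~a): since a = True, the clause reduces to (c). c = True.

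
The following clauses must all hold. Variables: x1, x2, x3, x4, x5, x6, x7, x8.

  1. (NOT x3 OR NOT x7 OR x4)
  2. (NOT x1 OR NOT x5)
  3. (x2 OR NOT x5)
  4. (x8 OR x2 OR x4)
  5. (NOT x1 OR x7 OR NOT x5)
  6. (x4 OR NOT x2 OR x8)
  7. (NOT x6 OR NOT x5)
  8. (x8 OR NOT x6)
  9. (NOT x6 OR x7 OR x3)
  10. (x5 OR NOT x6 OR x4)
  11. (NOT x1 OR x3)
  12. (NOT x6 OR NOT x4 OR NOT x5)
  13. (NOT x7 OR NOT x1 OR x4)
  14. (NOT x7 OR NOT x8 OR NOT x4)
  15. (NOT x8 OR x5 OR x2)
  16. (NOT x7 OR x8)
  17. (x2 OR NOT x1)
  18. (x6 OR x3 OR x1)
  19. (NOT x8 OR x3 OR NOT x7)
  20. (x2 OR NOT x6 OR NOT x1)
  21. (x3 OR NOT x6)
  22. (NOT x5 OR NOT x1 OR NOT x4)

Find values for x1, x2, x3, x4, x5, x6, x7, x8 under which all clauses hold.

x1=True  x2=True  x3=True  x4=True  x5=False  x6=False  x7=False  x8=True

Branch on x1: take x1 = True.
  then x5 is forced to False.
  then x3 is forced to True.
  then x2 is forced to True.
Branch on x4: take x4 = True.
Branch on x6: take x6 = False.
The remaining clauses are satisfied by x7 = False, x8 = True.
Every clause has at least one true literal under this assignment.
Check each clause:
  1. (NOT x7 OR x4 OR NOT x3) — NOT x7 is true.
  2. (NOT x5 OR NOT x1) — NOT x5 is true.
  3. (x2 OR NOT x5) — x2 is true.
  4. (x2 OR x4 OR x8) — x8 is true.
  5. (x7 OR NOT x5 OR NOT x1) — NOT x5 is true.
  6. (x8 OR x4 OR NOT x2) — x8 is true.
  7. (NOT x5 OR NOT x6) — NOT x6 is true.
  8. (NOT x6 OR x8) — x8 is true.
  9. (x3 OR x7 OR NOT x6) — NOT x6 is true.
  10. (x5 OR NOT x6 OR x4) — NOT x6 is true.
  11. (NOT x1 OR x3) — x3 is true.
  12. (NOT x6 OR NOT x4 OR NOT x5) — NOT x6 is true.
  13. (NOT x7 OR x4 OR NOT x1) — NOT x7 is true.
  14. (NOT x4 OR NOT x7 OR NOT x8) — NOT x7 is true.
  15. (x5 OR x2 OR NOT x8) — x2 is true.
  16. (x8 OR NOT x7) — x8 is true.
  17. (NOT x1 OR x2) — x2 is true.
  18. (x3 OR x1 OR x6) — x1 is true.
  19. (NOT x7 OR NOT x8 OR x3) — NOT x7 is true.
  20. (x2 OR NOT x1 OR NOT x6) — NOT x6 is true.
  21. (x3 OR NOT x6) — NOT x6 is true.
  22. (NOT x5 OR NOT x1 OR NOT x4) — NOT x5 is true.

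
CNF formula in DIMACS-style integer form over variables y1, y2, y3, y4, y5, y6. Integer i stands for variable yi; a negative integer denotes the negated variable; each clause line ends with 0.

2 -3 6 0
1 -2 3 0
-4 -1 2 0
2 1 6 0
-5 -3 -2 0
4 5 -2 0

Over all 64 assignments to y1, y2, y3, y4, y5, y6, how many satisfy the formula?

24

Case analysis on y2 and y1:
  y2=T, y1=T: y6 free; 4 ways for (y3,y4,y5) × 2^1 = 8.
  y2=T, y1=F: remaining (y3,y4,y5,y6) ∈ {(T,T,F,F); (T,T,F,T)} — 2.
  y2=F, y1=T: y5 free; 3 ways for (y3,y4,y6) × 2^1 = 6.
  y2=F, y1=F: forces y6=T; y3, y4, y5 free → 2^3 = 8.
Total: 8 + 2 + 6 + 8 = 24.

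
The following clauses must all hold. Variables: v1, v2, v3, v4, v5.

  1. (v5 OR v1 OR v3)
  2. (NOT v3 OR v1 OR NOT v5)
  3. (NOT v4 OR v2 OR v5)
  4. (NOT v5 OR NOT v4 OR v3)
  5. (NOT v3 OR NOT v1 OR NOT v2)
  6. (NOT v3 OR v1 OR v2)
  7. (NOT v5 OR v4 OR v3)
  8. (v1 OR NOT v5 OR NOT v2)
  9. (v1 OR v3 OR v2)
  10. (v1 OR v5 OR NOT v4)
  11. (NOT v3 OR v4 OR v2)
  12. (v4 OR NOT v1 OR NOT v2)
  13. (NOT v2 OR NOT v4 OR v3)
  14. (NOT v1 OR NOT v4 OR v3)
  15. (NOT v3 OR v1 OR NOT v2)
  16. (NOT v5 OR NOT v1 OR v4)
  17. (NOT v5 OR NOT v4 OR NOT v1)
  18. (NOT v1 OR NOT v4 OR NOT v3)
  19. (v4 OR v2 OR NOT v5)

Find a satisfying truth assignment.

v1 = True  v2 = False  v3 = False  v4 = False  v5 = False

Try v1 = True.
Try v2 = False.
Try v3 = False.
  then v4 is forced to False.
  then v5 is forced to False.
Check each clause:
  1. (v3 OR v5 OR v1) — v1 is true.
  2. (NOT v5 OR v1 OR NOT v3) — v1 is true.
  3. (v5 OR NOT v4 OR v2) — NOT v4 is true.
  4. (v3 OR NOT v5 OR NOT v4) — NOT v5 is true.
  5. (NOT v1 OR NOT v3 OR NOT v2) — NOT v3 is true.
  6. (v1 OR v2 OR NOT v3) — v1 is true.
  7. (v4 OR NOT v5 OR v3) — NOT v5 is true.
  8. (NOT v5 OR NOT v2 OR v1) — v1 is true.
  9. (v3 OR v1 OR v2) — v1 is true.
  10. (v5 OR NOT v4 OR v1) — v1 is true.
  11. (v2 OR NOT v3 OR v4) — NOT v3 is true.
  12. (NOT v2 OR NOT v1 OR v4) — NOT v2 is true.
  13. (v3 OR NOT v4 OR NOT v2) — NOT v4 is true.
  14. (v3 OR NOT v1 OR NOT v4) — NOT v4 is true.
  15. (NOT v3 OR NOT v2 OR v1) — v1 is true.
  16. (NOT v1 OR v4 OR NOT v5) — NOT v5 is true.
  17. (NOT v4 OR NOT v1 OR NOT v5) — NOT v5 is true.
  18. (NOT v4 OR NOT v3 OR NOT v1) — NOT v4 is true.
  19. (v2 OR NOT v5 OR v4) — NOT v5 is true.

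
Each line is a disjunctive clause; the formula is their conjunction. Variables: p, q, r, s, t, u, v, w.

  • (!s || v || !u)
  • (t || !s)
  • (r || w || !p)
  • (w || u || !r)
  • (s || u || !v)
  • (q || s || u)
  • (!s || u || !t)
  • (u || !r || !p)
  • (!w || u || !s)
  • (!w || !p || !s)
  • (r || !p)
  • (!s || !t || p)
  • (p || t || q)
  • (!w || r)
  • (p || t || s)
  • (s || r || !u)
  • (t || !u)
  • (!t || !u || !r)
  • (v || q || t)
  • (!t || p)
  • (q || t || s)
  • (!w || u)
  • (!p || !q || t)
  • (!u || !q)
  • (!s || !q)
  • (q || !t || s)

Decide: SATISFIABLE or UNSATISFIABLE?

s = True:
  propagation gives t=True, u=True, v=True, p=True; an empty clause results — contradiction.
s = False:
  t = True:
    propagation gives p=True, r=True, u=True; an empty clause results — contradiction.
  t = False:
    propagation gives p=True, r=True, u=True; an empty clause results — contradiction.
Every branch closes, so no satisfying assignment exists.

UNSATISFIABLE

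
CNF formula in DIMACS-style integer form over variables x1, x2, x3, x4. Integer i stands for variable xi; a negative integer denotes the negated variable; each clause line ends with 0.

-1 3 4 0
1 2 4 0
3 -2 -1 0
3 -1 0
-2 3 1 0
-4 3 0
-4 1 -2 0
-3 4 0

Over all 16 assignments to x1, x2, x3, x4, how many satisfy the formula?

3

The models are:
  x1=F x2=F x3=T x4=T
  x1=T x2=F x3=T x4=T
  x1=T x2=T x3=T x4=T
That's 3 in total.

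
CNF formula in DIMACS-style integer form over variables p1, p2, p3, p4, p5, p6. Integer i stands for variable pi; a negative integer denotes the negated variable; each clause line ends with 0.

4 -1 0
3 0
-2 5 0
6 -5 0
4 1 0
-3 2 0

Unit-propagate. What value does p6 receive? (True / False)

True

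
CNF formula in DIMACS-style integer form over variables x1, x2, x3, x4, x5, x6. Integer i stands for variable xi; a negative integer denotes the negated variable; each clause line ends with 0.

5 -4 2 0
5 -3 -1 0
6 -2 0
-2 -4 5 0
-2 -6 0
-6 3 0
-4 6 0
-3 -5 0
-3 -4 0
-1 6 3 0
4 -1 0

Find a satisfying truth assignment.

x1=False, x2=False, x3=False, x4=False, x5=False, x6=False

Check each clause:
  1. (x2 OR x5 OR NOT x4) — NOT x4 is true.
  2. (NOT x1 OR x5 OR NOT x3) — NOT x3 is true.
  3. (NOT x2 OR x6) — NOT x2 is true.
  4. (x5 OR NOT x4 OR NOT x2) — NOT x4 is true.
  5. (NOT x6 OR NOT x2) — NOT x6 is true.
  6. (x3 OR NOT x6) — NOT x6 is true.
  7. (x6 OR NOT x4) — NOT x4 is true.
  8. (NOT x5 OR NOT x3) — NOT x5 is true.
  9. (NOT x4 OR NOT x3) — NOT x4 is true.
  10. (NOT x1 OR x3 OR x6) — NOT x1 is true.
  11. (NOT x1 OR x4) — NOT x1 is true.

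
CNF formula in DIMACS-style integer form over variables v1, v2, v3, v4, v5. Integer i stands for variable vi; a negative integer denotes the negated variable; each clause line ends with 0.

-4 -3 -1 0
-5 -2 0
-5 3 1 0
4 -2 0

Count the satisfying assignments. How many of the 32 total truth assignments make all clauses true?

15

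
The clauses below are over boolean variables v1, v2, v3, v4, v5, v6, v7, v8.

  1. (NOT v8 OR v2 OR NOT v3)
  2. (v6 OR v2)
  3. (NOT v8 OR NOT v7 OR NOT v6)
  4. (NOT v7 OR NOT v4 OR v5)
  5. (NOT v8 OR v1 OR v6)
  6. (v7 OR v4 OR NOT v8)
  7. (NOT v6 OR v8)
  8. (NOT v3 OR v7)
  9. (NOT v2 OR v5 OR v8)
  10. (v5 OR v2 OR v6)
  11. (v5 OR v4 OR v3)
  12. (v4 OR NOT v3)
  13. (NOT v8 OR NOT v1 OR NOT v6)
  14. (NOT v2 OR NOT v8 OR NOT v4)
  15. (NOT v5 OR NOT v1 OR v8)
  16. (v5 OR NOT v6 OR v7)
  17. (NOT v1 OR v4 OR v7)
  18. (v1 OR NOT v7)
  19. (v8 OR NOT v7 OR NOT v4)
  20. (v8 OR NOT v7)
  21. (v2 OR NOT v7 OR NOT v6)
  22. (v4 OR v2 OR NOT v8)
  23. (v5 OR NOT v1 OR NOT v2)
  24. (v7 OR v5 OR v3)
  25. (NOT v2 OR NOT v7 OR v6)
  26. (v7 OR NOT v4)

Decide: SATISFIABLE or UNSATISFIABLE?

SATISFIABLE

Branch on v1: take v1 = False.
  then v7 is forced to False.
  then v3 is forced to False.
  then v5 is forced to True.
  then v4 is forced to False.
  then v8 is forced to False.
  then v6 is forced to False.
  then v2 is forced to True.
So v1=F, v2=T, v3=F, v4=F, v5=T, v6=F, v7=F, v8=F is a satisfying assignment.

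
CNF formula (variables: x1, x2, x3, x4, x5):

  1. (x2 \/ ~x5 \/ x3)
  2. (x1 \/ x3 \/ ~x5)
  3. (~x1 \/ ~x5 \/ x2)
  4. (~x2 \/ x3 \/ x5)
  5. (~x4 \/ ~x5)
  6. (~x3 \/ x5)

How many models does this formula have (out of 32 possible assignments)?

Case analysis on x5 and x3:
  x5=1, x3=1: remaining (x1,x2,x4) ∈ {(0,0,0); (0,1,0); (1,1,0)} — 3.
  x5=1, x3=0: remaining (x1,x2,x4) ∈ {(1,1,0)} — 1.
  x5=0, x3=1: a clause becomes empty — 0.
  x5=0, x3=0: remaining (x1,x2,x4) ∈ {(0,0,0); (0,0,1); (1,0,0); (1,0,1)} — 4.
Total: 3 + 1 + 0 + 4 = 8.

8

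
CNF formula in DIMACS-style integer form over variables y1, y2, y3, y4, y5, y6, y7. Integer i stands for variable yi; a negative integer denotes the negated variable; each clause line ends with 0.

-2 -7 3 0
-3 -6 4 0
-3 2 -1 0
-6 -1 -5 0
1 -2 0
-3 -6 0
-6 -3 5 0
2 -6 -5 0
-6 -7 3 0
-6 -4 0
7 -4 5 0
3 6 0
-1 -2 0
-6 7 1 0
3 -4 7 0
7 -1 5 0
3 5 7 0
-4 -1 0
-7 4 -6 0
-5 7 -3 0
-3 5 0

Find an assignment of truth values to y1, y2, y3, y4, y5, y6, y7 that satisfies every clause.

y1 = False, y2 = False, y3 = True, y4 = True, y5 = True, y6 = False, y7 = True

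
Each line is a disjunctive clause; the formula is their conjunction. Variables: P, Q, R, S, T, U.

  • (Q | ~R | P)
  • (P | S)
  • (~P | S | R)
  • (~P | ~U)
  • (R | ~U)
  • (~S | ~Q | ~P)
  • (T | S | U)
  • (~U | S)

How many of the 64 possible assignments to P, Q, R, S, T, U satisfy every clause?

14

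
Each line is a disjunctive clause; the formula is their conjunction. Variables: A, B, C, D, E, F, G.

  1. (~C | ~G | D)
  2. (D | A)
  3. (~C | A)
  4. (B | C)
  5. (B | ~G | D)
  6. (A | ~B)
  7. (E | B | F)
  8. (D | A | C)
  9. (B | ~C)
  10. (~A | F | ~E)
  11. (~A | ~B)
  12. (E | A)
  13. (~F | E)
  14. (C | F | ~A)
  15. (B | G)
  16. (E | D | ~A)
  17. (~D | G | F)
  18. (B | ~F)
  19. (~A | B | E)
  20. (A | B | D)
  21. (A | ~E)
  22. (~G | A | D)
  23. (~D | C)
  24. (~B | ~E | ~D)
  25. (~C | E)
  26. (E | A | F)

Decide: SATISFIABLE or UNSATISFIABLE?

UNSATISFIABLE

A = True:
  propagation gives B=False, C=True; an empty clause results — contradiction.
A = False:
  propagation gives D=True, C=False; an empty clause results — contradiction.
Every branch closes, so no satisfying assignment exists.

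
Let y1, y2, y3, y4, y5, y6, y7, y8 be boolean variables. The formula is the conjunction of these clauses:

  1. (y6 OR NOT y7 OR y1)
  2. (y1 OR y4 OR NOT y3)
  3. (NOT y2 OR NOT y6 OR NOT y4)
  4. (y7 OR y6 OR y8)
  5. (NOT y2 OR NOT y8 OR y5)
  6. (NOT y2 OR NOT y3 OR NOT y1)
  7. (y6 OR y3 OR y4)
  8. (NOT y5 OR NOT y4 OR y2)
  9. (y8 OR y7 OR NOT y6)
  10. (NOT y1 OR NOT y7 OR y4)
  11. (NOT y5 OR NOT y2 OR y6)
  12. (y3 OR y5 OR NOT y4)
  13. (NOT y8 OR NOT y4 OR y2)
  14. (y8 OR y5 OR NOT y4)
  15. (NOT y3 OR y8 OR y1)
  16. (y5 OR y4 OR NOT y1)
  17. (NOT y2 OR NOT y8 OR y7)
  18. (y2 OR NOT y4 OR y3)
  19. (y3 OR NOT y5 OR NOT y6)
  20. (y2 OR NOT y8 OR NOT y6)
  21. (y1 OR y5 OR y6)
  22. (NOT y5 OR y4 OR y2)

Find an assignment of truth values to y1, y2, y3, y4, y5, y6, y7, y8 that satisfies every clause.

y1 = F, y2 = F, y3 = F, y4 = F, y5 = F, y6 = T, y7 = T, y8 = F

Branch on y1: take y1 = False.
Branch on y2: take y2 = False.
The remaining clauses are satisfied by y3 = False, y4 = False, y5 = False, y6 = True, y7 = True, y8 = False.
Every clause has at least one true literal under this assignment.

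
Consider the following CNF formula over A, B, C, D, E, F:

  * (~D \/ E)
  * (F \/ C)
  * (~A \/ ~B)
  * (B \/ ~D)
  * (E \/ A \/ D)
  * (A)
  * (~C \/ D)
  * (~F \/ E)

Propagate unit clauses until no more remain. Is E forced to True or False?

True

(A) is a unit clause: A = True.
From (~B \/ ~A) and A = True: B = False.
(B \/ ~D): since B = False, the clause reduces to (~D). D = False.
(~C \/ D) with D = False leaves only ~C, so C = False.
(C \/ F) with C = False leaves only F, so F = True.
From (E \/ ~F) and F = True: E = True.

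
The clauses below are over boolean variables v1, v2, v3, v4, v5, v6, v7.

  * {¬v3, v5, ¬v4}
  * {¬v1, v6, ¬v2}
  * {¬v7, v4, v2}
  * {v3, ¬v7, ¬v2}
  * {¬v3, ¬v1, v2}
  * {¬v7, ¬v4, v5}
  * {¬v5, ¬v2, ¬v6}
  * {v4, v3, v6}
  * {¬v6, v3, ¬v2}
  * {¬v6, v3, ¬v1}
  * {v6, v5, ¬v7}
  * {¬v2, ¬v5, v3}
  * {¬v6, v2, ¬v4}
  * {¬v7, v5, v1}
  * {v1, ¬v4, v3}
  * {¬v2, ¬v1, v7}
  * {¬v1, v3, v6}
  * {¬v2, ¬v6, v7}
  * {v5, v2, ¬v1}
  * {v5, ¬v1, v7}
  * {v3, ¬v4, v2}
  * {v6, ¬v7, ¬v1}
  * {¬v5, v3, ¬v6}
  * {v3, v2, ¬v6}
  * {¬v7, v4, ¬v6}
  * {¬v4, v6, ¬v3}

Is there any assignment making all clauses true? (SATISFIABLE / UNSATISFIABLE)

SATISFIABLE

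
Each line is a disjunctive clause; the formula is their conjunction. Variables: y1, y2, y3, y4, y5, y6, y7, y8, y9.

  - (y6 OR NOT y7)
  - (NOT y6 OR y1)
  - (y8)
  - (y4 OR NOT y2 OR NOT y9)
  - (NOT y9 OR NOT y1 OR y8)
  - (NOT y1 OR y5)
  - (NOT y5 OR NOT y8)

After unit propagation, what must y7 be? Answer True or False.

False

Unit clause (y8) sets y8 = True.
(NOT y8 OR NOT y5): since y8 = True, the clause reduces to (NOT y5). y5 = False.
In (NOT y1 OR y5), y5 is now false; NOT y1 must hold, so y1 = False.
From (y1 OR NOT y6) and y1 = False: y6 = False.
(NOT y7 OR y6) with y6 = False leaves only NOT y7, so y7 = False.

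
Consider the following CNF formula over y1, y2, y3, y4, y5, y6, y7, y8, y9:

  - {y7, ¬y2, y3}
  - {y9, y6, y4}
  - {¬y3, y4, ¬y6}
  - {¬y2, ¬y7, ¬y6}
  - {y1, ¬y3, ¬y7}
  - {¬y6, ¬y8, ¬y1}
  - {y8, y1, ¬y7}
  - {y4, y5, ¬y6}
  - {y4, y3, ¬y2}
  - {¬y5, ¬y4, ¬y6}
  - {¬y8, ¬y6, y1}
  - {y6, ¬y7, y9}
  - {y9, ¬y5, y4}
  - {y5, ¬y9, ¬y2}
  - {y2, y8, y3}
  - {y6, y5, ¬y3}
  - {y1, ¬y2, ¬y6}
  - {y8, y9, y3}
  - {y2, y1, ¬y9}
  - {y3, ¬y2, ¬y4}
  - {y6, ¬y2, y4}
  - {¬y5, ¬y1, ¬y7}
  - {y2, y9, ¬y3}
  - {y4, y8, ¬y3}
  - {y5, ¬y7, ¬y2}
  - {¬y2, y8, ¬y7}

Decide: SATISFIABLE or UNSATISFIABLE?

Try y1 = False.
Branch on y2: take y2 = True.
  then y6 is forced to False.
  then y4 is forced to True.
  then y3 is forced to True.
  then y7 is forced to False.
  then y5 is forced to True.
y8, y9 are now unconstrained; take y8 = True, y9 = True.
Every clause has at least one true literal under this assignment.
So y1=False  y2=True  y3=True  y4=True  y5=True  y6=False  y7=False  y8=True  y9=True is a satisfying assignment.

SATISFIABLE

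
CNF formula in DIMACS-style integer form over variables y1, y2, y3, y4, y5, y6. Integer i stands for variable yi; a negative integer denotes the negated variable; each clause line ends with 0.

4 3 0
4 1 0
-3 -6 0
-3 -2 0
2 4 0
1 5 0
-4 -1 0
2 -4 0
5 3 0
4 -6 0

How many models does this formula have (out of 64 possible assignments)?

The models are:
  y1=0 y2=1 y3=0 y4=1 y5=1 y6=0
  y1=0 y2=1 y3=0 y4=1 y5=1 y6=1
Count: 2.

2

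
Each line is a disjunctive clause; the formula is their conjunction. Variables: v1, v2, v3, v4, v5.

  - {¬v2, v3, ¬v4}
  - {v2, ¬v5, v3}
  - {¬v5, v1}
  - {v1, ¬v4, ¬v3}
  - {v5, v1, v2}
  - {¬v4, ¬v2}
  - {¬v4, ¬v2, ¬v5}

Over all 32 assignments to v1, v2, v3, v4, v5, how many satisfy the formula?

12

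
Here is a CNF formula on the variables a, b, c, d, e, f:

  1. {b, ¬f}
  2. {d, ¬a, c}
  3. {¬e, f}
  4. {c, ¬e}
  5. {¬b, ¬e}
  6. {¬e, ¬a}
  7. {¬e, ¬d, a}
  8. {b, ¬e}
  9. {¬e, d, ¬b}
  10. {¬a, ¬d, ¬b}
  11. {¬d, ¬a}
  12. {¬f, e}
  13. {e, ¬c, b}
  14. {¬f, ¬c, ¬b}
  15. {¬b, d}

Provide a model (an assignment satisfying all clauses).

Try a = False.
Try b = False.
  then f is forced to False.
  then e is forced to False.
  then c is forced to False.
d is now unconstrained; take d = False.
Every clause has at least one true literal under this assignment.
Check each clause:
  1. {b, ¬f} — ¬f is true.
  2. {c, d, ¬a} — ¬a is true.
  3. {f, ¬e} — ¬e is true.
  4. {c, ¬e} — ¬e is true.
  5. {¬e, ¬b} — ¬e is true.
  6. {¬e, ¬a} — ¬e is true.
  7. {a, ¬e, ¬d} — ¬e is true.
  8. {¬e, b} — ¬e is true.
  9. {¬b, ¬e, d} — ¬e is true.
  10. {¬a, ¬d, ¬b} — ¬d is true.
  11. {¬d, ¬a} — ¬d is true.
  12. {¬f, e} — ¬f is true.
  13. {e, ¬c, b} — ¬c is true.
  14. {¬b, ¬f, ¬c} — ¬f is true.
  15. {¬b, d} — ¬b is true.

a = False, b = False, c = False, d = False, e = False, f = False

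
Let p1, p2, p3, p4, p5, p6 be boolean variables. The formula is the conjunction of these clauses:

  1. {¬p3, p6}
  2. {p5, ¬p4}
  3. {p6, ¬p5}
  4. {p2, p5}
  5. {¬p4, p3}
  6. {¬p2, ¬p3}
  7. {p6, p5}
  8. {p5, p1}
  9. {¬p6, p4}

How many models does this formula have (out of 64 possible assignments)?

2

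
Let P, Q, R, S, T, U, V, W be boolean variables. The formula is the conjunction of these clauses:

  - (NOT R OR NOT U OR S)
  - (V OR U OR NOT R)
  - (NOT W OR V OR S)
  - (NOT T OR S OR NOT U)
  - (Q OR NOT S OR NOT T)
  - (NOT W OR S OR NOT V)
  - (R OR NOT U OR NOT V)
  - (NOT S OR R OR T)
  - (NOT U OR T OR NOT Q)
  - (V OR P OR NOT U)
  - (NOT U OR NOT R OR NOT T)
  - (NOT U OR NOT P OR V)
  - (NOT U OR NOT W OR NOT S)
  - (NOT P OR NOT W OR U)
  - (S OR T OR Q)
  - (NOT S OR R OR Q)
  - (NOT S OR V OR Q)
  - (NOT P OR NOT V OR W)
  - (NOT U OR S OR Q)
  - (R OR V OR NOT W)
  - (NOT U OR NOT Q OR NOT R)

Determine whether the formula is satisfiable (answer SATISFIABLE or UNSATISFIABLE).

SATISFIABLE

Branch on P: take P = True.
For the remaining variables, Q = True, R = False, S = True, T = True, U = False, V = False, W = False works.
So P=T  Q=T  R=F  S=T  T=T  U=F  V=F  W=F is a satisfying assignment.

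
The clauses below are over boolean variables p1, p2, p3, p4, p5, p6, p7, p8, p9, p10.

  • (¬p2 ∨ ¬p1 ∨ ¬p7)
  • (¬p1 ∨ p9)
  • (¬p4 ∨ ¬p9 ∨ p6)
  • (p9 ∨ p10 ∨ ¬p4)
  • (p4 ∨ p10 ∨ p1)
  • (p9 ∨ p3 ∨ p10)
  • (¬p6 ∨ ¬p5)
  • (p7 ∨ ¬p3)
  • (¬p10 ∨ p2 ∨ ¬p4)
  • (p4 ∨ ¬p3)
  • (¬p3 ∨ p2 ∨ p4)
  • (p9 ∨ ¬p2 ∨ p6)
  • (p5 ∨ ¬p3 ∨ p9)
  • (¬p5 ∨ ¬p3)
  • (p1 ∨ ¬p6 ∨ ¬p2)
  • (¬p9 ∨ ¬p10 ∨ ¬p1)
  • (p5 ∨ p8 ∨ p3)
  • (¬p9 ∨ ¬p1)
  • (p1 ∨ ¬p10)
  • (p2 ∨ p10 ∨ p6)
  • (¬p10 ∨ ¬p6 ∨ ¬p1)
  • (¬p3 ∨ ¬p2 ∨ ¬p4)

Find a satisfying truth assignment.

p8 occurs only positively in the remaining clauses — set p8 = True.
Try p1 = False.
  then p10 is forced to False.
  then p4 is forced to True.
  then p9 is forced to True.
  then p6 is forced to True.
  then p5 is forced to False.
  then p2 is forced to False.
Branch on p3: take p3 = False.
p7 is now unconstrained; take p7 = True.

p1=F, p2=F, p3=F, p4=T, p5=F, p6=T, p7=T, p8=T, p9=T, p10=F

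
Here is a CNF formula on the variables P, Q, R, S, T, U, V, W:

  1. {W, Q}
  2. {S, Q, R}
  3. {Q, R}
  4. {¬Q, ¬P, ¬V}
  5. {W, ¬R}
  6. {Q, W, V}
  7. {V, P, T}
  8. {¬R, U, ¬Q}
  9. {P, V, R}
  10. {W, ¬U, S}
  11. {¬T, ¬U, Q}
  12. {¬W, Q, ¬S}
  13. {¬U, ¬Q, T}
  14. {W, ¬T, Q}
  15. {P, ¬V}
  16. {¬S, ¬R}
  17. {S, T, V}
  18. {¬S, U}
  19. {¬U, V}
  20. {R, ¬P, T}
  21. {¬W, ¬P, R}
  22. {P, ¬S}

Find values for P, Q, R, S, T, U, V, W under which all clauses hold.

P=True, Q=False, R=True, S=False, T=False, U=True, V=True, W=True

Try P = True.
Try Q = False.
  then W is forced to True.
  then R is forced to True.
  then S is forced to False.
For the remaining variables, T = False, U = True, V = True works.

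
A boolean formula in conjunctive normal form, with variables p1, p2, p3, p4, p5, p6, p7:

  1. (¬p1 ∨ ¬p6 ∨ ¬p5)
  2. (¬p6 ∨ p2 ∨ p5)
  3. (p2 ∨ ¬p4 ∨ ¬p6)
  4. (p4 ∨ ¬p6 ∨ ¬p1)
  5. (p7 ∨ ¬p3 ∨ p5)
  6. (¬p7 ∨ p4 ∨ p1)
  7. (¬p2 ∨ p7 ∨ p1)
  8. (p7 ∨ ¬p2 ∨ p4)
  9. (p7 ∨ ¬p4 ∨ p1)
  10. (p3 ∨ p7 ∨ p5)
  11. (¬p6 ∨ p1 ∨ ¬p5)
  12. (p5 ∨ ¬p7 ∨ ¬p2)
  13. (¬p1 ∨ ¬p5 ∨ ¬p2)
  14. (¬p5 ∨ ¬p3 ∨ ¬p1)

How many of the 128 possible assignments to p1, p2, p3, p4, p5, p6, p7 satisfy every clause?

16

Case analysis on p1 and p5:
  p1=T, p5=T: remaining (p2,p3,p4,p6,p7) ∈ {(F,F,F,F,F); (F,F,F,F,T); (F,F,T,F,F); (F,F,T,F,T)} — 4.
  p1=T, p5=F: remaining (p2,p3,p4,p6,p7) ∈ {(F,F,F,F,T); (F,F,T,F,T); (F,T,F,F,T); (F,T,T,F,T)} — 4.
  p1=F, p5=T: p3 free; 3 ways for (p2,p4,p6,p7) × 2^1 = 6.
  p1=F, p5=F: remaining (p2,p3,p4,p6,p7) ∈ {(F,F,T,F,T); (F,T,T,F,T)} — 2.
Total: 4 + 4 + 6 + 2 = 16.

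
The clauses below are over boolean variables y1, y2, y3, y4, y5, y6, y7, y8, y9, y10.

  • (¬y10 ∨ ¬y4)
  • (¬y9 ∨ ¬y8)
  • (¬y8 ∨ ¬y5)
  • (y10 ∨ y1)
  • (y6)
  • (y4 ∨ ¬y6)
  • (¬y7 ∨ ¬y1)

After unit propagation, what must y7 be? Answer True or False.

False

(y6) stands alone — y6 = True.
(y4 ∨ ¬y6) with y6 = True leaves only y4, so y4 = True.
From (¬y10 ∨ ¬y4) and y4 = True: y10 = False.
(y10 ∨ y1): since y10 = False, the clause reduces to (y1). y1 = True.
(¬y1 ∨ ¬y7) with y1 = True leaves only ¬y7, so y7 = False.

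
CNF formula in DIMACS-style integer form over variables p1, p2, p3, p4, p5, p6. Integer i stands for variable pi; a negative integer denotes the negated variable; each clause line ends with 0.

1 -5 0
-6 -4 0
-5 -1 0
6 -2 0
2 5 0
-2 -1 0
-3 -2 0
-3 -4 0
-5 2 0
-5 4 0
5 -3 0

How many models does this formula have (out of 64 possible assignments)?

1

Satisfying assignments:
  p1=F p2=T p3=F p4=F p5=F p6=T
That's 1 in total.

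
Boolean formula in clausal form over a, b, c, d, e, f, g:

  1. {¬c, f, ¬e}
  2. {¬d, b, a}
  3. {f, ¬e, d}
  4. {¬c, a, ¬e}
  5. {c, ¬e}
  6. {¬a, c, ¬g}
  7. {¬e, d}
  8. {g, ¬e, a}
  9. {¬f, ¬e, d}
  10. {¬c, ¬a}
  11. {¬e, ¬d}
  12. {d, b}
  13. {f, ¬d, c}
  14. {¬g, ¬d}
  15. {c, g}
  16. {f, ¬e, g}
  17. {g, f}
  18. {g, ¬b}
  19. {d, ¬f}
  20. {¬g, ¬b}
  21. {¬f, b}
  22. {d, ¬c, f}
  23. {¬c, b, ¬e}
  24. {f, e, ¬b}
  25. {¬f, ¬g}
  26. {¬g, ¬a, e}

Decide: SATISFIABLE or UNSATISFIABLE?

UNSATISFIABLE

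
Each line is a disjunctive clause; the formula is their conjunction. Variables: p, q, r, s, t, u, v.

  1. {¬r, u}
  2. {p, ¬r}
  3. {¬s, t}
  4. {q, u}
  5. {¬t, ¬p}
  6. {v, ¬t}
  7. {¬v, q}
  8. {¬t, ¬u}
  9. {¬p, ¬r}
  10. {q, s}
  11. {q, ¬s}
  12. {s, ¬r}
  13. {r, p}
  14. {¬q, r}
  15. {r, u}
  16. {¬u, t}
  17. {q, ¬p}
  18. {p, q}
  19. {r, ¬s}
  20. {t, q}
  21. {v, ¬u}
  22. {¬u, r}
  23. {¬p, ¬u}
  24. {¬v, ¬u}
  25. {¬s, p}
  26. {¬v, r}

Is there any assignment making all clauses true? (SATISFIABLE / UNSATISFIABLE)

r = True:
  propagation gives u=True, p=True; an empty clause results — contradiction.
r = False:
  propagation gives p=True, t=False, s=False, q=True; an empty clause results — contradiction.
Every branch closes, so no satisfying assignment exists.

UNSATISFIABLE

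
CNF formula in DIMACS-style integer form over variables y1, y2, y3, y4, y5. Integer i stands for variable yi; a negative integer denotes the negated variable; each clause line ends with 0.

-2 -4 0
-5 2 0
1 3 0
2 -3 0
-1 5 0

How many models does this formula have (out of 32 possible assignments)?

4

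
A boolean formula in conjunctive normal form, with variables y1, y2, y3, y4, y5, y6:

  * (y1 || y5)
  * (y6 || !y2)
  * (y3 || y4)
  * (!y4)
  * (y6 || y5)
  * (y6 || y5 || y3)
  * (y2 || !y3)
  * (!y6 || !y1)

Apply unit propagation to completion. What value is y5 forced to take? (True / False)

(!y4) stands alone — y4 = False.
(y4 || y3): since y4 = False, the clause reduces to (y3). y3 = True.
(!y3 || y2) with y3 = True leaves only y2, so y2 = True.
(!y2 || y6) with y2 = True leaves only y6, so y6 = True.
From (!y6 || !y1) and y6 = True: y1 = False.
In (y1 || y5), y1 is now false; y5 must hold, so y5 = True.

True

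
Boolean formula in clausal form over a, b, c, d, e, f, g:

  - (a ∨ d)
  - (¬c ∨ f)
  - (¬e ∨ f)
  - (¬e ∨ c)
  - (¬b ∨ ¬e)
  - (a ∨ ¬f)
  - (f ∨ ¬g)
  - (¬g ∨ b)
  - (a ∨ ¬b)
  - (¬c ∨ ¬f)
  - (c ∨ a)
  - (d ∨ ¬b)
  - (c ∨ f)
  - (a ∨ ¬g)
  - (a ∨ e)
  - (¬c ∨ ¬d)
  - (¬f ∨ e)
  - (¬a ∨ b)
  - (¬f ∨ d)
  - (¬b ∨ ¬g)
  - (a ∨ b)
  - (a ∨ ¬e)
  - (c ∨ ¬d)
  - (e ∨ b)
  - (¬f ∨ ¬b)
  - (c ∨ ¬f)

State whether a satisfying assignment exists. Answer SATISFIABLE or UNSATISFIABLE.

UNSATISFIABLE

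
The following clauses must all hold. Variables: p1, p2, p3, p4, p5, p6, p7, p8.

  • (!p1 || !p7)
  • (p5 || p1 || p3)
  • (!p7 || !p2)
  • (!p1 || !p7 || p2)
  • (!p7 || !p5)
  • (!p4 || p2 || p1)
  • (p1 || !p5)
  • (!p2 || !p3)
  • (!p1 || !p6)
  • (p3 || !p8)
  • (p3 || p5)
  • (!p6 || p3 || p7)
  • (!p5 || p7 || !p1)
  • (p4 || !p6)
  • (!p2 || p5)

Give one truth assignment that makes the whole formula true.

p1=False  p2=False  p3=True  p4=False  p5=False  p6=False  p7=True  p8=False

Check each clause:
  1. (!p1 || !p7) — !p1 is true.
  2. (p3 || p5 || p1) — p3 is true.
  3. (!p7 || !p2) — !p2 is true.
  4. (p2 || !p1 || !p7) — !p1 is true.
  5. (!p5 || !p7) — !p5 is true.
  6. (p2 || p1 || !p4) — !p4 is true.
  7. (!p5 || p1) — !p5 is true.
  8. (!p3 || !p2) — !p2 is true.
  9. (!p1 || !p6) — !p6 is true.
  10. (!p8 || p3) — !p8 is true.
  11. (p5 || p3) — p3 is true.
  12. (p7 || !p6 || p3) — !p6 is true.
  13. (!p1 || p7 || !p5) — !p5 is true.
  14. (p4 || !p6) — !p6 is true.
  15. (!p2 || p5) — !p2 is true.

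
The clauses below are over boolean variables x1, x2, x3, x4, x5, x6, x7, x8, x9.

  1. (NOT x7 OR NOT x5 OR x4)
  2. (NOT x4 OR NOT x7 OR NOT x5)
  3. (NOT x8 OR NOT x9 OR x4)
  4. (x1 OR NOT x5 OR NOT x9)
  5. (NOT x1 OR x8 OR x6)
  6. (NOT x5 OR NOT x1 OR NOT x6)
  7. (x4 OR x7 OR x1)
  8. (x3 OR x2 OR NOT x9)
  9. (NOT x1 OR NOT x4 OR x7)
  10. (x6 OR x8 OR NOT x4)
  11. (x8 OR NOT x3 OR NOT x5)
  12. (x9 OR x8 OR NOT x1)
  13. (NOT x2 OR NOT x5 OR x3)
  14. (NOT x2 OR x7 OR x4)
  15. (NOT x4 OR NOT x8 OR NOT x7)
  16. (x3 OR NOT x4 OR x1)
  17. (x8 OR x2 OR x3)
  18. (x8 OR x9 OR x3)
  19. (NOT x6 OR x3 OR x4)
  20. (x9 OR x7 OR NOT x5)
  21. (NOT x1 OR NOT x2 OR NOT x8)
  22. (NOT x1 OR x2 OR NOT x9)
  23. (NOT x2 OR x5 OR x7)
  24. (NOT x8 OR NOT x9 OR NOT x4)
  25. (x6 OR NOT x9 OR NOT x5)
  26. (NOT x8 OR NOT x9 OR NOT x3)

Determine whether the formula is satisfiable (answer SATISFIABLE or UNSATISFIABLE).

Branch on x1: take x1 = False.
The remaining clauses are satisfied by x2 = True, x3 = True, x4 = False, x5 = False, x6 = False, x7 = True, x8 = True, x9 = False.
So x1 = F, x2 = T, x3 = T, x4 = F, x5 = F, x6 = F, x7 = T, x8 = T, x9 = F is a satisfying assignment.

SATISFIABLE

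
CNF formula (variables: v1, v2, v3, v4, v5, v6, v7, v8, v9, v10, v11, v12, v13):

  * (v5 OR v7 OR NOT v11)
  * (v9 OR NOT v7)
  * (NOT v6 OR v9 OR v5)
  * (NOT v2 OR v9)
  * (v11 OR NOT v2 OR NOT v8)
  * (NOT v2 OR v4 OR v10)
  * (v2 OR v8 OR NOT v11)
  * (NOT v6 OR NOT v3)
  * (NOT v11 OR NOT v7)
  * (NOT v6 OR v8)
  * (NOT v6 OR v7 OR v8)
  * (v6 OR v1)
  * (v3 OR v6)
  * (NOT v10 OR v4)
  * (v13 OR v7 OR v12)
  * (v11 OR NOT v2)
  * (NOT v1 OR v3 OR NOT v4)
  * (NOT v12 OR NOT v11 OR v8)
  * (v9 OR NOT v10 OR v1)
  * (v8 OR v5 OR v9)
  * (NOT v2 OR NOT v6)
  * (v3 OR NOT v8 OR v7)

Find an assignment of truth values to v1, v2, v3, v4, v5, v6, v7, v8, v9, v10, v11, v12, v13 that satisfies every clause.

v1=T  v2=F  v3=T  v4=T  v5=T  v6=F  v7=T  v8=T  v9=T  v10=T  v11=F  v12=T  v13=T

Check each clause:
  1. (v5 OR NOT v11 OR v7) — NOT v11 is true.
  2. (v9 OR NOT v7) — v9 is true.
  3. (NOT v6 OR v9 OR v5) — v9 is true.
  4. (v9 OR NOT v2) — v9 is true.
  5. (NOT v8 OR v11 OR NOT v2) — NOT v2 is true.
  6. (v4 OR v10 OR NOT v2) — v10 is true.
  7. (v2 OR v8 OR NOT v11) — v8 is true.
  8. (NOT v6 OR NOT v3) — NOT v6 is true.
  9. (NOT v11 OR NOT v7) — NOT v11 is true.
  10. (NOT v6 OR v8) — v8 is true.
  11. (NOT v6 OR v8 OR v7) — v8 is true.
  12. (v6 OR v1) — v1 is true.
  13. (v3 OR v6) — v3 is true.
  14. (v4 OR NOT v10) — v4 is true.
  15. (v13 OR v12 OR v7) — v12 is true.
  16. (NOT v2 OR v11) — NOT v2 is true.
  17. (NOT v4 OR v3 OR NOT v1) — v3 is true.
  18. (v8 OR NOT v12 OR NOT v11) — v8 is true.
  19. (v1 OR v9 OR NOT v10) — v1 is true.
  20. (v8 OR v9 OR v5) — v8 is true.
  21. (NOT v6 OR NOT v2) — NOT v6 is true.
  22. (v7 OR v3 OR NOT v8) — v3 is true.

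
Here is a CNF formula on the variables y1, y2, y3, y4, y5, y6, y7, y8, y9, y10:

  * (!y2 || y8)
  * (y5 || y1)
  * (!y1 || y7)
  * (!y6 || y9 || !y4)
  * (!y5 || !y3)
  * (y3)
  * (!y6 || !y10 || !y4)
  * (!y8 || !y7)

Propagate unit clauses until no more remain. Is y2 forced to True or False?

(y3) is a unit clause: y3 = True.
(!y5 || !y3): since y3 = True, the clause reduces to (!y5). y5 = False.
From (y1 || y5) and y5 = False: y1 = True.
(!y1 || y7) with y1 = True leaves only y7, so y7 = True.
In (!y8 || !y7), !y7 is now false; !y8 must hold, so y8 = False.
In (!y2 || y8), y8 is now false; !y2 must hold, so y2 = False.

False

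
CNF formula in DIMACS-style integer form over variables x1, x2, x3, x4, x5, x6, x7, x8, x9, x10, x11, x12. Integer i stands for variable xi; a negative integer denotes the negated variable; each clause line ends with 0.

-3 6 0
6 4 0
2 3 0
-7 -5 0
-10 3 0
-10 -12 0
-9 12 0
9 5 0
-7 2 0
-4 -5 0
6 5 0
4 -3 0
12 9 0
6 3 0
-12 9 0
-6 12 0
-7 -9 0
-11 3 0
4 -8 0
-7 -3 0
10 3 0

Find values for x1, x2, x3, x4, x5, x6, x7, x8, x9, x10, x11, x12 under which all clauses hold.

Pure literal: x7 appears only negated; assign x7 = False.
Set x2 = False and propagate.
  then x3 is forced to True.
  then x6 is forced to True.
  then x4 is forced to True.
  then x5 is forced to False.
  then x9 is forced to True.
  then x12 is forced to True.
  then x10 is forced to False.
x1, x8, x11 are now unconstrained; take x1 = True, x8 = True, x11 = True.

x1=True, x2=False, x3=True, x4=True, x5=False, x6=True, x7=False, x8=True, x9=True, x10=False, x11=True, x12=True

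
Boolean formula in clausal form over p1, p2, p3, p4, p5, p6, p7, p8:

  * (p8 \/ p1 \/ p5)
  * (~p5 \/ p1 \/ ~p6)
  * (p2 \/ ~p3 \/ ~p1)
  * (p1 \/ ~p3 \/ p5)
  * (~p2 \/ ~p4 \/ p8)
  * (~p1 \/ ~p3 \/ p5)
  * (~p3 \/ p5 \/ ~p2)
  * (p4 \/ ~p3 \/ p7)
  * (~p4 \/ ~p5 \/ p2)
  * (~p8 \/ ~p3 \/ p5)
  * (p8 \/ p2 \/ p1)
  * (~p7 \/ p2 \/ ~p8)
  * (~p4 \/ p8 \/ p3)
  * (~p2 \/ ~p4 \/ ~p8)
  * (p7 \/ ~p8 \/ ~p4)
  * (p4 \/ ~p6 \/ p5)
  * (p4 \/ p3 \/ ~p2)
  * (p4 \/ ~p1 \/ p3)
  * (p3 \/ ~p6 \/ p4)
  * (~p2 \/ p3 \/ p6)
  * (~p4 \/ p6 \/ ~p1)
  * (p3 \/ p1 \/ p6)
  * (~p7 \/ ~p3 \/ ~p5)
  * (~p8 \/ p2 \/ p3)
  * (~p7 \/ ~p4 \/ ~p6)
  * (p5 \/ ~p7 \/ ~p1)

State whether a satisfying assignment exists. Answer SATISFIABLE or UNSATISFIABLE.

p3 = True:
  p5 = True:
    propagation gives p7=False, p4=True, p2=True, p8=True; an empty clause results — contradiction.
  p5 = False:
    propagation gives p1=True; an empty clause results — contradiction.
p3 = False:
  p4 = True:
    propagation gives p8=True, p2=False; an empty clause results — contradiction.
  p4 = False:
    propagation gives p2=False, p1=False, p8=True; an empty clause results — contradiction.
Every branch closes, so no satisfying assignment exists.

UNSATISFIABLE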